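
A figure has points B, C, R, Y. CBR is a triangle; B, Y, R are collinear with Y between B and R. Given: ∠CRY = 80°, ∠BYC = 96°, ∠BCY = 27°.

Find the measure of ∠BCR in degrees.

1. ∠BRC = 80°  [Y on ray RB]
2. ∠CBY = 57°  [△CBY]
3. ∠CBR = 57°  [Y on ray BR]
4. ∠BCR = 43°  [△CBR]

∠BCR = 43°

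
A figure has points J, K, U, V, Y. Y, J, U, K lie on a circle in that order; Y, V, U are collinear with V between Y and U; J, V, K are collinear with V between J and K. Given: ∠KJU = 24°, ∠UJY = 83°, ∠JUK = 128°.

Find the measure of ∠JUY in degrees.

1. ∠JKU = 28°  [△JUK]
2. ∠JYU = 28°  [same arc JU]
3. ∠JUY = 69°  [△YJU]

∠JUY = 69°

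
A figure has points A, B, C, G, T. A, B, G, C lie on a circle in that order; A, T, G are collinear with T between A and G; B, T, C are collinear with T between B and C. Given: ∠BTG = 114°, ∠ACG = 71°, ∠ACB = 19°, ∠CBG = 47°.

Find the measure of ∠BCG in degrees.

∠BCG = 52°

1. ∠ATC = 114°  [vertical angles at T]
2. ∠CAG = 47°  [△ATC]
3. ∠CTG = 66°  [linear pair at T on AG]
4. ∠AGC = 62°  [△AGC]
5. ∠BCG = 52°  [△GTC]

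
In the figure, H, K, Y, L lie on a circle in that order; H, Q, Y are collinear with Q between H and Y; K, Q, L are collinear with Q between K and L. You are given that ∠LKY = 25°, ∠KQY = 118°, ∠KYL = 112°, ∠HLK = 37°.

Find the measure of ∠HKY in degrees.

∠HKY = 100°

1. ∠KLY = 43°  [△KYL]
2. ∠HYK = 37°  [△KQY]
3. ∠KHY = 43°  [same arc KY]
4. ∠HKY = 100°  [△HKY]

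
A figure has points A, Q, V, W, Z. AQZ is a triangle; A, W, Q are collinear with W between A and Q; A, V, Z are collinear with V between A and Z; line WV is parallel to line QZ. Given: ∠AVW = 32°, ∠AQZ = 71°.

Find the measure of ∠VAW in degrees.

∠VAW = 77°

1. ∠AZQ = 32°  [WV∥QZ, corresponding at V]
2. ∠QAZ = 77°  [△AQZ]
3. ∠VAW = 77°  [W on AQ, V on AZ]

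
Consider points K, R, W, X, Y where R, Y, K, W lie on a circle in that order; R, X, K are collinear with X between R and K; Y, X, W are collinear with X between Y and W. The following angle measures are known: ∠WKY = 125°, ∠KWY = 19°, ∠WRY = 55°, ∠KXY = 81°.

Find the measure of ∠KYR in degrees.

∠KYR = 98°

1. ∠KYW = 36°  [△YKW]
2. ∠KRY = 19°  [same arc YK]
3. ∠RKY = 63°  [△YXK]
4. ∠KYR = 98°  [△RYK]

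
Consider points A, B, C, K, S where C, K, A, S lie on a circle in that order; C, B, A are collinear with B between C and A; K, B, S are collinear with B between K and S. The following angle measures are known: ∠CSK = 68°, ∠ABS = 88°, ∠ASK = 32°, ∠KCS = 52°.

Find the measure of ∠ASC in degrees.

∠ASC = 100°

1. ∠CBS = 92°  [linear pair at B on CA]
2. ∠CAS = 60°  [△ABS]
3. ∠ACS = 20°  [△CBS]
4. ∠ASC = 100°  [△CAS]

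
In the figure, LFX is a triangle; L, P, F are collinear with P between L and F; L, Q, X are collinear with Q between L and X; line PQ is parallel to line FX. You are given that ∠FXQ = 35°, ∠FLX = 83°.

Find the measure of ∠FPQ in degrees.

∠FPQ = 118°

1. ∠FXL = 35°  [Q on ray XL]
2. ∠LFX = 62°  [△LFX]
3. ∠LPQ = 62°  [PQ∥FX, corresponding at P]
4. ∠FPQ = 118°  [linear pair at P on LF]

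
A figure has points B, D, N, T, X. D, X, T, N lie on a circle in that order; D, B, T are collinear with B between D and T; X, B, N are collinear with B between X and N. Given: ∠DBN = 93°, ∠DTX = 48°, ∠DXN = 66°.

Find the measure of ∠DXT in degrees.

∠DXT = 105°

1. ∠DNX = 48°  [same arc DX]
2. ∠DTN = 66°  [same arc DN]
3. ∠NDT = 39°  [△DBN]
4. ∠DNT = 75°  [△DTN]
5. ∠DXT = 105°  [cyclic DXTN, opposite ∠X+∠N]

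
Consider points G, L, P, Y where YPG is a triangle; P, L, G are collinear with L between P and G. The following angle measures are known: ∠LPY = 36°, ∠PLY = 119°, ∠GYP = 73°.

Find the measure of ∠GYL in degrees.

1. ∠GPY = 36°  [L on ray PG]
2. ∠GLY = 61°  [linear pair at L on PG]
3. ∠PGY = 71°  [△YPG]
4. ∠LGY = 71°  [L on ray GP]
5. ∠GYL = 48°  [△YLG]

∠GYL = 48°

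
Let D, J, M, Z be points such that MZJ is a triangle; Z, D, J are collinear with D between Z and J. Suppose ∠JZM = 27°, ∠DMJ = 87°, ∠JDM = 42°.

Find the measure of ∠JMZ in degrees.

1. ∠DJM = 51°  [△MDJ]
2. ∠MJZ = 51°  [D on ray JZ]
3. ∠JMZ = 102°  [△MZJ]

∠JMZ = 102°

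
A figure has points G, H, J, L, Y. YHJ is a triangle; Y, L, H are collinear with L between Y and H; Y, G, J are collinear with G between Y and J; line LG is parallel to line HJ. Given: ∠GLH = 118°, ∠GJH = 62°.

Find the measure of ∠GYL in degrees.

1. ∠GLY = 62°  [linear pair at L on YH]
2. ∠HJY = 62°  [G on ray JY]
3. ∠JHY = 62°  [LG∥HJ, corresponding at L]
4. ∠HYJ = 56°  [△YHJ]
5. ∠GYL = 56°  [L on YH, G on YJ]

∠GYL = 56°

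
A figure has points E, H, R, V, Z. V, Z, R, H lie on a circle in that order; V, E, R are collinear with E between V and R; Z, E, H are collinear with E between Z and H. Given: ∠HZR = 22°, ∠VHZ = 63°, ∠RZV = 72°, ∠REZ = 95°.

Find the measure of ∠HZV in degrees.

∠HZV = 50°

1. ∠VRZ = 63°  [△ZER]
2. ∠RVZ = 45°  [△VZR]
3. ∠VEZ = 85°  [linear pair at E on VR]
4. ∠HZV = 50°  [△VEZ]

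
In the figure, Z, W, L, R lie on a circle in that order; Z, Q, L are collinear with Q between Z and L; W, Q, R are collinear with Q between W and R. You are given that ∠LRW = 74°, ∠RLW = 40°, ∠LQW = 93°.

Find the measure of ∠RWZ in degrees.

1. ∠LZW = 74°  [same arc WL]
2. ∠WQZ = 87°  [linear pair at Q on ZL]
3. ∠RWZ = 19°  [△ZQW]

∠RWZ = 19°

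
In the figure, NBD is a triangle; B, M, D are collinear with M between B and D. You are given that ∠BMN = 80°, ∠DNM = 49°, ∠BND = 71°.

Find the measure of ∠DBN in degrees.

1. ∠DMN = 100°  [linear pair at M on BD]
2. ∠MDN = 31°  [△NMD]
3. ∠BDN = 31°  [M on ray DB]
4. ∠DBN = 78°  [△NBD]

∠DBN = 78°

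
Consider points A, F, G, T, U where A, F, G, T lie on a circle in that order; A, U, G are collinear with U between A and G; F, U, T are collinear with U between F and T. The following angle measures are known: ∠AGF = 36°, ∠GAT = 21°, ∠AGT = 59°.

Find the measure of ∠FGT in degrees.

∠FGT = 95°

1. ∠ATF = 36°  [same arc AF]
2. ∠AFT = 59°  [same arc AT]
3. ∠FAT = 85°  [△AFT]
4. ∠FGT = 95°  [cyclic AFGT, opposite ∠A+∠G]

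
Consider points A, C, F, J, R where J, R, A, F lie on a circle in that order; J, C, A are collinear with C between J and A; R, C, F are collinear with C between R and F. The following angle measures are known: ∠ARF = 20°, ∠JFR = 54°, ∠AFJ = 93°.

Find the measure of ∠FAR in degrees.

∠FAR = 121°

1. ∠AJF = 20°  [same arc AF]
2. ∠FCJ = 106°  [△JCF]
3. ∠FAJ = 67°  [△JAF]
4. ∠ACF = 74°  [linear pair at C on JA]
5. ∠AFR = 39°  [△ACF]
6. ∠FAR = 121°  [△RAF]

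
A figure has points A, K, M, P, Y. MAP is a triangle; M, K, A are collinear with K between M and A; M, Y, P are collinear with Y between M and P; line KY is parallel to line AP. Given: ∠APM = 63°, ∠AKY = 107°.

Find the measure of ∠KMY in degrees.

∠KMY = 44°

1. ∠KYM = 63°  [KY∥AP, corresponding at Y]
2. ∠MKY = 73°  [linear pair at K on MA]
3. ∠KMY = 44°  [△MKY]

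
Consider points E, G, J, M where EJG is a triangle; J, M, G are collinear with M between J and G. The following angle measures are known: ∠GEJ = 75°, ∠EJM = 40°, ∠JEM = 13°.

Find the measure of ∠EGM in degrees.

1. ∠EJG = 40°  [M on ray JG]
2. ∠EGJ = 65°  [△EJG]
3. ∠EGM = 65°  [M on ray GJ]

∠EGM = 65°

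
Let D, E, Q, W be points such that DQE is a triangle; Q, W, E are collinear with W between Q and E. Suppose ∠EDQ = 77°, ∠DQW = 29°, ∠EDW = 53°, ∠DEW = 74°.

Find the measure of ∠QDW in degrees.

1. ∠DWE = 53°  [△DWE]
2. ∠DWQ = 127°  [linear pair at W on QE]
3. ∠QDW = 24°  [△DQW]

∠QDW = 24°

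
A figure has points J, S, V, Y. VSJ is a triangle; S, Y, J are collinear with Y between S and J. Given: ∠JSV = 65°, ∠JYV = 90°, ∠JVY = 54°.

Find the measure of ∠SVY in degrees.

∠SVY = 25°

1. ∠VSY = 65°  [Y on ray SJ]
2. ∠SYV = 90°  [linear pair at Y on SJ]
3. ∠SVY = 25°  [△VSY]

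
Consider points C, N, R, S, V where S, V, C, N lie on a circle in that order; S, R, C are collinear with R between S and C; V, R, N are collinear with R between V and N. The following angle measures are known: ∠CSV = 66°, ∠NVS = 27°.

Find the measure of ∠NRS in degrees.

1. ∠CNV = 66°  [same arc VC]
2. ∠NCS = 27°  [same arc SN]
3. ∠CRN = 87°  [△CRN]
4. ∠NRS = 93°  [linear pair at R on SC]

∠NRS = 93°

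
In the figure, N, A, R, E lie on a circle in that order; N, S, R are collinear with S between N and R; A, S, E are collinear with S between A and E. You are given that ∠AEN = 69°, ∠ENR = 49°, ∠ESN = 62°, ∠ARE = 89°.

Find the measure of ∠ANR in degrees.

∠ANR = 42°

1. ∠EAR = 49°  [same arc RE]
2. ∠AER = 42°  [△ARE]
3. ∠ANR = 42°  [same arc AR]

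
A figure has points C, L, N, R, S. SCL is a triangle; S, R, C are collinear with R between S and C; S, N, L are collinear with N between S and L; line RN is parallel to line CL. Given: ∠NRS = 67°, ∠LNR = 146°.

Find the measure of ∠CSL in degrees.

1. ∠RNS = 34°  [linear pair at N on SL]
2. ∠NSR = 79°  [△SRN]
3. ∠CSL = 79°  [R on SC, N on SL]

∠CSL = 79°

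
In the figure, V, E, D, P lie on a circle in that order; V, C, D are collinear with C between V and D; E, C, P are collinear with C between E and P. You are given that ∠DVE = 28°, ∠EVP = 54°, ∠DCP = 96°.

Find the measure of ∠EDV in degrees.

1. ∠DPE = 28°  [same arc ED]
2. ∠EDP = 126°  [cyclic VEDP, opposite ∠V+∠D]
3. ∠ECV = 96°  [vertical angles at C]
4. ∠DEP = 26°  [△EDP]
5. ∠DCE = 84°  [linear pair at C on VD]
6. ∠EDV = 70°  [△ECD]

∠EDV = 70°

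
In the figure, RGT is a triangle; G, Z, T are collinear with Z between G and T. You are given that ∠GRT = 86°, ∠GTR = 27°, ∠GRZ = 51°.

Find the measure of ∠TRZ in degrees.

∠TRZ = 35°

1. ∠RGT = 67°  [△RGT]
2. ∠RTZ = 27°  [Z on ray TG]
3. ∠RGZ = 67°  [Z on ray GT]
4. ∠GZR = 62°  [△RGZ]
5. ∠RZT = 118°  [linear pair at Z on GT]
6. ∠TRZ = 35°  [△RZT]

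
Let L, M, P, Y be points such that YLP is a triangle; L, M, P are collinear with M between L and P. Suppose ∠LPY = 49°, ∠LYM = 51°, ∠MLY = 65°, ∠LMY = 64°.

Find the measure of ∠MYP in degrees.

1. ∠MPY = 49°  [M on ray PL]
2. ∠PMY = 116°  [linear pair at M on LP]
3. ∠MYP = 15°  [△YMP]

∠MYP = 15°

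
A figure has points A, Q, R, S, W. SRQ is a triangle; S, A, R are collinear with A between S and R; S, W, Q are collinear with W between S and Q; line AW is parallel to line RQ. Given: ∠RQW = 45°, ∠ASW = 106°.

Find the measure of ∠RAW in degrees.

∠RAW = 151°

1. ∠RQS = 45°  [W on ray QS]
2. ∠QSR = 106°  [A on SR, W on SQ]
3. ∠QRS = 29°  [△SRQ]
4. ∠SAW = 29°  [AW∥RQ, corresponding at A]
5. ∠RAW = 151°  [linear pair at A on SR]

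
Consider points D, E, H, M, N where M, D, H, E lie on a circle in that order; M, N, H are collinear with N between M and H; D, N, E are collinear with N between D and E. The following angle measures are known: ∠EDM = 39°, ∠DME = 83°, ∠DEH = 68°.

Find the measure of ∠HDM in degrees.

1. ∠DEM = 58°  [△MDE]
2. ∠DMH = 68°  [same arc DH]
3. ∠DHM = 58°  [same arc MD]
4. ∠HDM = 54°  [△MDH]

∠HDM = 54°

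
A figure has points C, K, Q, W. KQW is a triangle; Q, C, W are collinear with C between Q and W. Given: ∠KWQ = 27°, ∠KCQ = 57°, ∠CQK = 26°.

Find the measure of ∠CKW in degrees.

1. ∠CWK = 27°  [C on ray WQ]
2. ∠KCW = 123°  [linear pair at C on QW]
3. ∠CKW = 30°  [△KCW]

∠CKW = 30°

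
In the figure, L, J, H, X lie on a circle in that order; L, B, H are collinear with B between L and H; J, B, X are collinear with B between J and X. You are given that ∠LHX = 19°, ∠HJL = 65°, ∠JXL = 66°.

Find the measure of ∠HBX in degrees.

∠HBX = 112°

1. ∠HXL = 115°  [cyclic LJHX, opposite ∠J+∠X]
2. ∠HLX = 46°  [△LHX]
3. ∠LBX = 68°  [△LBX]
4. ∠HBX = 112°  [linear pair at B on LH]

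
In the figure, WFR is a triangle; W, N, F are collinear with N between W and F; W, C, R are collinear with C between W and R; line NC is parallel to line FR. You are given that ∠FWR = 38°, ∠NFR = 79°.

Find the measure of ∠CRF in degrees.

1. ∠RFW = 79°  [N on ray FW]
2. ∠FRW = 63°  [△WFR]
3. ∠CRF = 63°  [C on ray RW]

∠CRF = 63°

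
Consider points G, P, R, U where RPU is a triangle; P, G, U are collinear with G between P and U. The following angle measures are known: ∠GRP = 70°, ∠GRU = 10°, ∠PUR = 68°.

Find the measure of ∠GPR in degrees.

1. ∠GUR = 68°  [G on ray UP]
2. ∠RGU = 102°  [△RGU]
3. ∠PGR = 78°  [linear pair at G on PU]
4. ∠GPR = 32°  [△RPG]

∠GPR = 32°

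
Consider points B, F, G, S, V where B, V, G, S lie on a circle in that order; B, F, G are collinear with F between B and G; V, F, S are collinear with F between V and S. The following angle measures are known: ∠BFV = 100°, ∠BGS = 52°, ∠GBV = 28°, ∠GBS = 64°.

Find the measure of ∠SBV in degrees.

1. ∠GFS = 100°  [vertical angles at F]
2. ∠GSV = 28°  [△GFS]
3. ∠GVS = 64°  [same arc GS]
4. ∠SGV = 88°  [△VGS]
5. ∠SBV = 92°  [cyclic BVGS, opposite ∠B+∠G]

∠SBV = 92°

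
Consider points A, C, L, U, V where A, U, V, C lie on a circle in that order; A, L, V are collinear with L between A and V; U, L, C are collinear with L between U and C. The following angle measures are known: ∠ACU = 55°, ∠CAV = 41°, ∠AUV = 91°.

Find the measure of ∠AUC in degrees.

∠AUC = 50°

1. ∠ACV = 89°  [cyclic AUVC, opposite ∠U+∠C]
2. ∠AVC = 50°  [△AVC]
3. ∠AUC = 50°  [same arc AC]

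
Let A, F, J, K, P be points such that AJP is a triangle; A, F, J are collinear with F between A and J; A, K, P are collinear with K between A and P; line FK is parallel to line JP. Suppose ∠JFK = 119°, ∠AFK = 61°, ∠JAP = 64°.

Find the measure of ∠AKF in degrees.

∠AKF = 55°

1. ∠AJP = 61°  [FK∥JP, corresponding at F]
2. ∠APJ = 55°  [△AJP]
3. ∠AKF = 55°  [FK∥JP, corresponding at K]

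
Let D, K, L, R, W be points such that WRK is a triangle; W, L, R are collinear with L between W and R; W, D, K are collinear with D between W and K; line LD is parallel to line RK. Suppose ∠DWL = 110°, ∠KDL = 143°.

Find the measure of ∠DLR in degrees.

∠DLR = 147°

1. ∠LDW = 37°  [linear pair at D on WK]
2. ∠DLW = 33°  [△WLD]
3. ∠DLR = 147°  [linear pair at L on WR]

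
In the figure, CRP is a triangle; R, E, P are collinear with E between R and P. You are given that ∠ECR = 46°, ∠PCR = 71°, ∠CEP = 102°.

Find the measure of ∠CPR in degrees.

1. ∠CER = 78°  [linear pair at E on RP]
2. ∠CRE = 56°  [△CRE]
3. ∠CRP = 56°  [E on ray RP]
4. ∠CPR = 53°  [△CRP]

∠CPR = 53°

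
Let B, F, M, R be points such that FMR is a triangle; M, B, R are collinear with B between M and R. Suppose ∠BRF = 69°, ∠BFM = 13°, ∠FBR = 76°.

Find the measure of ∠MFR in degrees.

1. ∠FRM = 69°  [B on ray RM]
2. ∠FBM = 104°  [linear pair at B on MR]
3. ∠BMF = 63°  [△FMB]
4. ∠FMR = 63°  [B on ray MR]
5. ∠MFR = 48°  [△FMR]

∠MFR = 48°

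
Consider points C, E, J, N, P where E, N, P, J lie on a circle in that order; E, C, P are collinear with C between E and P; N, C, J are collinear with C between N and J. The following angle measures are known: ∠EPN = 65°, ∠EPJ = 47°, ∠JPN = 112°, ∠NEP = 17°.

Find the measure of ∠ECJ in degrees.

∠ECJ = 64°

1. ∠NJP = 17°  [same arc NP]
2. ∠JCP = 116°  [△PCJ]
3. ∠ECJ = 64°  [linear pair at C on EP]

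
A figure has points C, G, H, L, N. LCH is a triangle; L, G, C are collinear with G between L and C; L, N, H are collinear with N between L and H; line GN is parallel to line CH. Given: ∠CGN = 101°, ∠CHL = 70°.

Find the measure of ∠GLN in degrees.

1. ∠LGN = 79°  [linear pair at G on LC]
2. ∠GNL = 70°  [GN∥CH, corresponding at N]
3. ∠GLN = 31°  [△LGN]

∠GLN = 31°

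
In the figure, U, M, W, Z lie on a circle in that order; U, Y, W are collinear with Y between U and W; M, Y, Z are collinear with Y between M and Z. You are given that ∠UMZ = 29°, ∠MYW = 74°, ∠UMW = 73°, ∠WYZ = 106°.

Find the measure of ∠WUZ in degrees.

1. ∠UWZ = 29°  [same arc UZ]
2. ∠UZW = 107°  [cyclic UMWZ, opposite ∠M+∠Z]
3. ∠WUZ = 44°  [△UWZ]

∠WUZ = 44°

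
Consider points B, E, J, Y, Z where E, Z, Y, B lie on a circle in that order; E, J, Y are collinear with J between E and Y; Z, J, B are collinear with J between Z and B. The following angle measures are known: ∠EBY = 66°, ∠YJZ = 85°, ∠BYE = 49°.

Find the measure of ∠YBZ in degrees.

1. ∠BJE = 85°  [vertical angles at J]
2. ∠BJY = 95°  [linear pair at J on EY]
3. ∠YBZ = 36°  [△YJB]

∠YBZ = 36°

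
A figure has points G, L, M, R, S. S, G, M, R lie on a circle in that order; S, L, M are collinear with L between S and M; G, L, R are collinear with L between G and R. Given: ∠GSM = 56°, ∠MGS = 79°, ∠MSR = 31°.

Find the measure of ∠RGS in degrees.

∠RGS = 48°

1. ∠MRS = 101°  [cyclic SGMR, opposite ∠G+∠R]
2. ∠RMS = 48°  [△SMR]
3. ∠RGS = 48°  [same arc SR]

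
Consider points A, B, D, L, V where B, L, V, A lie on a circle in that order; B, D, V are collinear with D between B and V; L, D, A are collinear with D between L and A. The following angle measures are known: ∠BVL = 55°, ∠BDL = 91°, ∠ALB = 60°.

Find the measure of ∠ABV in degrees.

∠ABV = 36°

1. ∠BAL = 55°  [same arc BL]
2. ∠ADV = 91°  [vertical angles at D]
3. ∠ADB = 89°  [linear pair at D on BV]
4. ∠ABV = 36°  [△BDA]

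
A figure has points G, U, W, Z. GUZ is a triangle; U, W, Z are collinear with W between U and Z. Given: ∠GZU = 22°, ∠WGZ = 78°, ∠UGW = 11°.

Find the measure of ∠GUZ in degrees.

∠GUZ = 69°

1. ∠GZW = 22°  [W on ray ZU]
2. ∠GWZ = 80°  [△GWZ]
3. ∠GWU = 100°  [linear pair at W on UZ]
4. ∠GUW = 69°  [△GUW]
5. ∠GUZ = 69°  [W on ray UZ]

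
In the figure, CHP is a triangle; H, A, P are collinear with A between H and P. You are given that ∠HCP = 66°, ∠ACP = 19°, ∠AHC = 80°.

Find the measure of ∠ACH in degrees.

1. ∠CHP = 80°  [A on ray HP]
2. ∠CPH = 34°  [△CHP]
3. ∠APC = 34°  [A on ray PH]
4. ∠CAP = 127°  [△CAP]
5. ∠CAH = 53°  [linear pair at A on HP]
6. ∠ACH = 47°  [△CHA]

∠ACH = 47°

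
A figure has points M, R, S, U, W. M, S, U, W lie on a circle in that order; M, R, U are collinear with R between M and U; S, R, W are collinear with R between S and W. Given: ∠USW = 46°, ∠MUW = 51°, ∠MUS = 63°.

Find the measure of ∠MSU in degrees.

1. ∠UMW = 46°  [same arc UW]
2. ∠MWU = 83°  [△MUW]
3. ∠MSU = 97°  [cyclic MSUW, opposite ∠S+∠W]

∠MSU = 97°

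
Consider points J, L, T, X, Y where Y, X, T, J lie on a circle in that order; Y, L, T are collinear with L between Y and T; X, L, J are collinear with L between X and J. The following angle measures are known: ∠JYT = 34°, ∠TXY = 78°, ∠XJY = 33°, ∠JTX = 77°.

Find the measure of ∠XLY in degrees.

∠XLY = 67°

1. ∠JXT = 34°  [same arc TJ]
2. ∠XTY = 33°  [same arc YX]
3. ∠TLX = 113°  [△XLT]
4. ∠XLY = 67°  [linear pair at L on YT]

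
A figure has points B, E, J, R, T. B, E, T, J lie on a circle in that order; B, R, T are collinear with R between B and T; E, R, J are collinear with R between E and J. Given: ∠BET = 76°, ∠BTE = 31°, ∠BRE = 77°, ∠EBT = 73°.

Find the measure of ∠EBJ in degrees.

∠EBJ = 119°

1. ∠BJE = 31°  [same arc BE]
2. ∠BEJ = 30°  [△BRE]
3. ∠EBJ = 119°  [△BEJ]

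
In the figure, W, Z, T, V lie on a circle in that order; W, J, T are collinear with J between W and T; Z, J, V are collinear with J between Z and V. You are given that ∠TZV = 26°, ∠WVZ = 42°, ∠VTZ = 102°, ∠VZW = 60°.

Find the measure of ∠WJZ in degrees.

1. ∠TVZ = 52°  [△ZTV]
2. ∠TWZ = 52°  [same arc ZT]
3. ∠WJZ = 68°  [△WJZ]

∠WJZ = 68°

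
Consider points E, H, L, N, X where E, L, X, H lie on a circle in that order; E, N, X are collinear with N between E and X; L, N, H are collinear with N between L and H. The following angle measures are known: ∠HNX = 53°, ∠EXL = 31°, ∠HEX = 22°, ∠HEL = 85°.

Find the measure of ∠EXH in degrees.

1. ∠EHL = 31°  [same arc EL]
2. ∠ELH = 64°  [△ELH]
3. ∠EXH = 64°  [same arc EH]

∠EXH = 64°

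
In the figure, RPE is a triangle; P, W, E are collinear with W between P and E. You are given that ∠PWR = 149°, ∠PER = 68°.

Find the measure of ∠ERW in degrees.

1. ∠EWR = 31°  [linear pair at W on PE]
2. ∠REW = 68°  [W on ray EP]
3. ∠ERW = 81°  [△RWE]

∠ERW = 81°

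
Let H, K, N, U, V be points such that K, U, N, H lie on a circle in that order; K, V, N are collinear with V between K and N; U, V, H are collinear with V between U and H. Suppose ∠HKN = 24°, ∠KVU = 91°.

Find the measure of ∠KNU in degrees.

∠KNU = 67°

1. ∠HUN = 24°  [same arc NH]
2. ∠NVU = 89°  [linear pair at V on KN]
3. ∠KNU = 67°  [△UVN]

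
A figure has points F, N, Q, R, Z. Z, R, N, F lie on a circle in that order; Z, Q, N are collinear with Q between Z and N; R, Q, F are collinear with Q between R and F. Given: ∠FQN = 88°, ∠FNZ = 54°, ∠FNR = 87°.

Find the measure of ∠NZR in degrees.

∠NZR = 38°

1. ∠RQZ = 88°  [vertical angles at Q]
2. ∠FRZ = 54°  [same arc ZF]
3. ∠NZR = 38°  [△ZQR]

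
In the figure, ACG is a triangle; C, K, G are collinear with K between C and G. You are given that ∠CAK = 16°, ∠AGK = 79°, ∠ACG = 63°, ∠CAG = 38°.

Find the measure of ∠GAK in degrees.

∠GAK = 22°

1. ∠ACK = 63°  [K on ray CG]
2. ∠AKC = 101°  [△ACK]
3. ∠AKG = 79°  [linear pair at K on CG]
4. ∠GAK = 22°  [△AKG]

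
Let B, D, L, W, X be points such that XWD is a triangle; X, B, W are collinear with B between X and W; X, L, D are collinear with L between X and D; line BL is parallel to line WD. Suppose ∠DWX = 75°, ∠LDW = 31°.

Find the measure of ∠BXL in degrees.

1. ∠WDX = 31°  [L on ray DX]
2. ∠DXW = 74°  [△XWD]
3. ∠BXL = 74°  [B on XW, L on XD]

∠BXL = 74°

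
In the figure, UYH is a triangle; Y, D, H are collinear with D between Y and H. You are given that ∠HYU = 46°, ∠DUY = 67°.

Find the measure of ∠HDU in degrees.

1. ∠DYU = 46°  [D on ray YH]
2. ∠UDY = 67°  [△UYD]
3. ∠HDU = 113°  [linear pair at D on YH]

∠HDU = 113°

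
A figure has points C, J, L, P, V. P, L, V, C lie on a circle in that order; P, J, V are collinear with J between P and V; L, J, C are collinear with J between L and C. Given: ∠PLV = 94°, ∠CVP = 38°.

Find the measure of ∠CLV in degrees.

∠CLV = 56°

1. ∠PCV = 86°  [cyclic PLVC, opposite ∠L+∠C]
2. ∠CPV = 56°  [△PVC]
3. ∠CLV = 56°  [same arc VC]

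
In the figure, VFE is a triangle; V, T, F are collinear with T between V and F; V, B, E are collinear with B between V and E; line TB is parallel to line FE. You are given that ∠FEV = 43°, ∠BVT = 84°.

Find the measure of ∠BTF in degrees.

∠BTF = 127°

1. ∠TBV = 43°  [TB∥FE, corresponding at B]
2. ∠BTV = 53°  [△VTB]
3. ∠BTF = 127°  [linear pair at T on VF]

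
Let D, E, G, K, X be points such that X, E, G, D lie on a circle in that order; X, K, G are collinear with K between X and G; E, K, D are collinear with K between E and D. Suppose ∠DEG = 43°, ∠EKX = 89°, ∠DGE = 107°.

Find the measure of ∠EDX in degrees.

∠EDX = 46°

1. ∠DXG = 43°  [same arc GD]
2. ∠DKG = 89°  [vertical angles at K]
3. ∠DKX = 91°  [linear pair at K on XG]
4. ∠EDX = 46°  [△XKD]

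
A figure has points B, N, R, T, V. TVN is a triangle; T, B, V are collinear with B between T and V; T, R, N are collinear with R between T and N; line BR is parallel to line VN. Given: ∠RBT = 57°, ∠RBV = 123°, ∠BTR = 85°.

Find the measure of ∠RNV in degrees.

∠RNV = 38°

1. ∠BRT = 38°  [△TBR]
2. ∠BRN = 142°  [linear pair at R on TN]
3. ∠RNV = 38°  [BR∥VN, co-interior at N–R]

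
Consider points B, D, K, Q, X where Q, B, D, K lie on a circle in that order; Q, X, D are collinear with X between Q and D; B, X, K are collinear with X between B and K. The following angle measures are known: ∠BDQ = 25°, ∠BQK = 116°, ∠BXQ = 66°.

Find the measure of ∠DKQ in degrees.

∠DKQ = 100°

1. ∠BKQ = 25°  [same arc QB]
2. ∠KBQ = 39°  [△QBK]
3. ∠BQD = 75°  [△QXB]
4. ∠DBQ = 80°  [△QBD]
5. ∠DKQ = 100°  [cyclic QBDK, opposite ∠B+∠K]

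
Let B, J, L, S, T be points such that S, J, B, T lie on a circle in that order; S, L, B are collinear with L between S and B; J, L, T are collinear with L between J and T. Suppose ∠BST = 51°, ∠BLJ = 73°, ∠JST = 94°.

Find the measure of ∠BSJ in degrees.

1. ∠BJT = 51°  [same arc BT]
2. ∠JBT = 86°  [cyclic SJBT, opposite ∠S+∠B]
3. ∠BTJ = 43°  [△JBT]
4. ∠BSJ = 43°  [same arc JB]

∠BSJ = 43°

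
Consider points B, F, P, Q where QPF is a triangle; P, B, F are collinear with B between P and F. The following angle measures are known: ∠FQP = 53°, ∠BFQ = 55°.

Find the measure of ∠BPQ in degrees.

1. ∠PFQ = 55°  [B on ray FP]
2. ∠FPQ = 72°  [△QPF]
3. ∠BPQ = 72°  [B on ray PF]

∠BPQ = 72°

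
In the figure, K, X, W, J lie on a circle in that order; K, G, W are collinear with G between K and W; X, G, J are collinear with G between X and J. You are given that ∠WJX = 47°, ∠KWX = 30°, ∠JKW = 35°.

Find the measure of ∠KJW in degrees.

1. ∠WKX = 47°  [same arc XW]
2. ∠KXW = 103°  [△KXW]
3. ∠KJW = 77°  [cyclic KXWJ, opposite ∠X+∠J]

∠KJW = 77°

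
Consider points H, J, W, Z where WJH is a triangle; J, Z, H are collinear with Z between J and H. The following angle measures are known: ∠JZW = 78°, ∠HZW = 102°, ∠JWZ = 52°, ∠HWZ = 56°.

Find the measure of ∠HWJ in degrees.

∠HWJ = 108°

1. ∠WJZ = 50°  [△WJZ]
2. ∠WHZ = 22°  [△WZH]
3. ∠HJW = 50°  [Z on ray JH]
4. ∠JHW = 22°  [Z on ray HJ]
5. ∠HWJ = 108°  [△WJH]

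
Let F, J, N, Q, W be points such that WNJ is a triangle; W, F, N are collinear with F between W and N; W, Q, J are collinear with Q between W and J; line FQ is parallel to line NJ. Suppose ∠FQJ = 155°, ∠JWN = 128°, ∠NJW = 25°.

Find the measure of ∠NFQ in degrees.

1. ∠FQW = 25°  [linear pair at Q on WJ]
2. ∠FWQ = 128°  [F on WN, Q on WJ]
3. ∠QFW = 27°  [△WFQ]
4. ∠NFQ = 153°  [linear pair at F on WN]

∠NFQ = 153°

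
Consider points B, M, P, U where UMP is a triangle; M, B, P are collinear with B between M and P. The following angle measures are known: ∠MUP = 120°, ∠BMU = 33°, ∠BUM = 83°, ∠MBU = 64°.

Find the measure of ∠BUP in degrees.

1. ∠PMU = 33°  [B on ray MP]
2. ∠PBU = 116°  [linear pair at B on MP]
3. ∠MPU = 27°  [△UMP]
4. ∠BPU = 27°  [B on ray PM]
5. ∠BUP = 37°  [△UBP]

∠BUP = 37°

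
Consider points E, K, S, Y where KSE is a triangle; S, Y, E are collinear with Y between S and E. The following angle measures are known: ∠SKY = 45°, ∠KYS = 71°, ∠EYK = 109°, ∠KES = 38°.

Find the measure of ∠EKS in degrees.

∠EKS = 78°

1. ∠KSY = 64°  [△KSY]
2. ∠ESK = 64°  [Y on ray SE]
3. ∠EKS = 78°  [△KSE]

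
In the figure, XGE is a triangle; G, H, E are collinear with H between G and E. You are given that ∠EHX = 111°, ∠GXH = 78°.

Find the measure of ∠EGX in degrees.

∠EGX = 33°

1. ∠GHX = 69°  [linear pair at H on GE]
2. ∠HGX = 33°  [△XGH]
3. ∠EGX = 33°  [H on ray GE]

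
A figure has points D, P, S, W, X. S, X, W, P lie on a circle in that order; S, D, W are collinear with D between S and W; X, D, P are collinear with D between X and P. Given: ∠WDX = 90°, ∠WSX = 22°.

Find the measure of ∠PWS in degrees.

1. ∠PDS = 90°  [vertical angles at D]
2. ∠WPX = 22°  [same arc XW]
3. ∠PDW = 90°  [linear pair at D on SW]
4. ∠PWS = 68°  [△WDP]

∠PWS = 68°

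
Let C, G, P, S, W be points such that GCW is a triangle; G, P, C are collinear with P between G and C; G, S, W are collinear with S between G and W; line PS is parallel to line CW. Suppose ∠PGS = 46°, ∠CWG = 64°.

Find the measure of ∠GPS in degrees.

∠GPS = 70°

1. ∠CGW = 46°  [P on GC, S on GW]
2. ∠GCW = 70°  [△GCW]
3. ∠GPS = 70°  [PS∥CW, corresponding at P]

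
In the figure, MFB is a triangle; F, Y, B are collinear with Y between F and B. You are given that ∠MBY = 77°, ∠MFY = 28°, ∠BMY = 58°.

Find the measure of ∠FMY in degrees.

1. ∠BYM = 45°  [△MYB]
2. ∠FYM = 135°  [linear pair at Y on FB]
3. ∠FMY = 17°  [△MFY]

∠FMY = 17°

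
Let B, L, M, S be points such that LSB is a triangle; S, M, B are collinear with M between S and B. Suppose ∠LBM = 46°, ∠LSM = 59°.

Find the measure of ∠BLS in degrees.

1. ∠LBS = 46°  [M on ray BS]
2. ∠BSL = 59°  [M on ray SB]
3. ∠BLS = 75°  [△LSB]

∠BLS = 75°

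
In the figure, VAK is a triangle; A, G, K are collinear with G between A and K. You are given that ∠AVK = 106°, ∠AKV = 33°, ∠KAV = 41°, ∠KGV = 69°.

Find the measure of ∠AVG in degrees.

1. ∠GAV = 41°  [G on ray AK]
2. ∠AGV = 111°  [linear pair at G on AK]
3. ∠AVG = 28°  [△VAG]

∠AVG = 28°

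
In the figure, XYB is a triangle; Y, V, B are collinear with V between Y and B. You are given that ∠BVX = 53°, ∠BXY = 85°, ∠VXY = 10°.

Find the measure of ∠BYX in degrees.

∠BYX = 43°

1. ∠XVY = 127°  [linear pair at V on YB]
2. ∠VYX = 43°  [△XYV]
3. ∠BYX = 43°  [V on ray YB]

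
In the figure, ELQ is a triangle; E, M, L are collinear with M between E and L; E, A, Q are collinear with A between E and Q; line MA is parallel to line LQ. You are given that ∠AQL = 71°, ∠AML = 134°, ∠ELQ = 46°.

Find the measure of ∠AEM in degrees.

1. ∠EQL = 71°  [A on ray QE]
2. ∠AME = 46°  [linear pair at M on EL]
3. ∠EAM = 71°  [MA∥LQ, corresponding at A]
4. ∠AEM = 63°  [△EMA]

∠AEM = 63°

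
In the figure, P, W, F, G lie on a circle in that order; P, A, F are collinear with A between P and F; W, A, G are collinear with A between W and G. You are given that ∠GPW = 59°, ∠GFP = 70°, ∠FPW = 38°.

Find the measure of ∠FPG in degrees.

∠FPG = 21°

1. ∠GFW = 121°  [cyclic PWFG, opposite ∠P+∠F]
2. ∠FGW = 38°  [same arc WF]
3. ∠FWG = 21°  [△WFG]
4. ∠FPG = 21°  [same arc FG]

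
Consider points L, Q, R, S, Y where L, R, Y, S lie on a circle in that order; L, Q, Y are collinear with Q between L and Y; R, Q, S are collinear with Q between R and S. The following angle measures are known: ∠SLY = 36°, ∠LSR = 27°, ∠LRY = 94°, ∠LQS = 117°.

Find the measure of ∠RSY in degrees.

1. ∠LYR = 27°  [same arc LR]
2. ∠RLY = 59°  [△LRY]
3. ∠RSY = 59°  [same arc RY]

∠RSY = 59°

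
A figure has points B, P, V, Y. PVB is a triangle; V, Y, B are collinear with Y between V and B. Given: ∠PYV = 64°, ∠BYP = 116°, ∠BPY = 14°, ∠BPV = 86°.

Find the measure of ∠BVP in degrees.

∠BVP = 44°

1. ∠PBY = 50°  [△PYB]
2. ∠PBV = 50°  [Y on ray BV]
3. ∠BVP = 44°  [△PVB]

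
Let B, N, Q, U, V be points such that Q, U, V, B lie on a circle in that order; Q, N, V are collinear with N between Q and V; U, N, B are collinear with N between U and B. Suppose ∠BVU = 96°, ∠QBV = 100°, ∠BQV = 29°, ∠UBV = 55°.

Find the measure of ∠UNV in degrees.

∠UNV = 106°

1. ∠BUV = 29°  [△UVB]
2. ∠QUV = 80°  [cyclic QUVB, opposite ∠U+∠B]
3. ∠UQV = 55°  [same arc UV]
4. ∠QVU = 45°  [△QUV]
5. ∠UNV = 106°  [△UNV]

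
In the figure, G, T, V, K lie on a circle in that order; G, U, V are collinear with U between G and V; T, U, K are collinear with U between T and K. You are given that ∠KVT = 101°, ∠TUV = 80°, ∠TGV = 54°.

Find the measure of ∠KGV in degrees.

∠KGV = 25°

1. ∠KGT = 79°  [cyclic GTVK, opposite ∠G+∠V]
2. ∠GUK = 80°  [vertical angles at U]
3. ∠GUT = 100°  [linear pair at U on GV]
4. ∠GTK = 26°  [△GUT]
5. ∠GKT = 75°  [△GTK]
6. ∠KGV = 25°  [△GUK]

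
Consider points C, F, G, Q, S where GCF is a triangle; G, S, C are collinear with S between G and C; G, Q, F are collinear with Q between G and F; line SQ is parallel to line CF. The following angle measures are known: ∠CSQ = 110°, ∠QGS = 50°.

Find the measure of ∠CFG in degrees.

∠CFG = 60°

1. ∠GSQ = 70°  [linear pair at S on GC]
2. ∠GQS = 60°  [△GSQ]
3. ∠CFG = 60°  [SQ∥CF, corresponding at Q]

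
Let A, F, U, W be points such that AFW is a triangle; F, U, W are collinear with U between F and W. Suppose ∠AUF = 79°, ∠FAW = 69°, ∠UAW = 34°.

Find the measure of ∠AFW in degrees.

1. ∠AUW = 101°  [linear pair at U on FW]
2. ∠AWU = 45°  [△AUW]
3. ∠AWF = 45°  [U on ray WF]
4. ∠AFW = 66°  [△AFW]

∠AFW = 66°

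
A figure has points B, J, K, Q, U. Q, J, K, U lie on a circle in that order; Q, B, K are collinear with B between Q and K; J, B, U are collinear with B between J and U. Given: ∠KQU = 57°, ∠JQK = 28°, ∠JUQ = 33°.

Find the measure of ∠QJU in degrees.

1. ∠QBU = 90°  [△QBU]
2. ∠JUK = 28°  [same arc JK]
3. ∠KBU = 90°  [linear pair at B on QK]
4. ∠QKU = 62°  [△KBU]
5. ∠QJU = 62°  [same arc QU]

∠QJU = 62°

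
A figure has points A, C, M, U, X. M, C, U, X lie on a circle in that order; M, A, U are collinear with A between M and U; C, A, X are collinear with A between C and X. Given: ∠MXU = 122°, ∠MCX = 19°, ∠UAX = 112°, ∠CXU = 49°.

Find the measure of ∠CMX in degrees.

1. ∠MUX = 19°  [same arc MX]
2. ∠MAX = 68°  [linear pair at A on MU]
3. ∠UMX = 39°  [△MUX]
4. ∠CXM = 73°  [△MAX]
5. ∠CMX = 88°  [△MCX]

∠CMX = 88°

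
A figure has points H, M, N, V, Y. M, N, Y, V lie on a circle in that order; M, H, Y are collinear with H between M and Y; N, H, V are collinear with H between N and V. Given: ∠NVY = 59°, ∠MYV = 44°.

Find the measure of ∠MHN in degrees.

∠MHN = 77°

1. ∠NMY = 59°  [same arc NY]
2. ∠MNV = 44°  [same arc MV]
3. ∠MHN = 77°  [△MHN]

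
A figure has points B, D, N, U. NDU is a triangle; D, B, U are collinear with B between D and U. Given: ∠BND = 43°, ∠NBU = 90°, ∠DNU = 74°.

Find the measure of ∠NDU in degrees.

1. ∠DBN = 90°  [linear pair at B on DU]
2. ∠BDN = 47°  [△NDB]
3. ∠NDU = 47°  [B on ray DU]

∠NDU = 47°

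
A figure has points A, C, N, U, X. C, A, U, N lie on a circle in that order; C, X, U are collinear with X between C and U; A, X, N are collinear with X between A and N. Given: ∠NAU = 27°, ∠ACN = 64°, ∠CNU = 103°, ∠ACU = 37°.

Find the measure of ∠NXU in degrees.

∠NXU = 93°

1. ∠NCU = 27°  [same arc UN]
2. ∠CUN = 50°  [△CUN]
3. ∠ANU = 37°  [same arc AU]
4. ∠NXU = 93°  [△UXN]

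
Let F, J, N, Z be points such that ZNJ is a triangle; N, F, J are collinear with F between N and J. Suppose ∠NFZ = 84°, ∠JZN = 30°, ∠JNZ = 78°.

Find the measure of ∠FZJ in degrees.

∠FZJ = 12°

1. ∠JFZ = 96°  [linear pair at F on NJ]
2. ∠NJZ = 72°  [△ZNJ]
3. ∠FJZ = 72°  [F on ray JN]
4. ∠FZJ = 12°  [△ZFJ]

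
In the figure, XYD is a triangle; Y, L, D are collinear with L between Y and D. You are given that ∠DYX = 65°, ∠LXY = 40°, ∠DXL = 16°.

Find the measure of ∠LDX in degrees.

∠LDX = 59°

1. ∠LYX = 65°  [L on ray YD]
2. ∠XLY = 75°  [△XYL]
3. ∠DLX = 105°  [linear pair at L on YD]
4. ∠LDX = 59°  [△XLD]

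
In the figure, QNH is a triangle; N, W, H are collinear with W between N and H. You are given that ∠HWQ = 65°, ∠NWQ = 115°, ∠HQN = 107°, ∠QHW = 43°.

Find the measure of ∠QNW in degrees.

∠QNW = 30°

1. ∠NHQ = 43°  [W on ray HN]
2. ∠HNQ = 30°  [△QNH]
3. ∠QNW = 30°  [W on ray NH]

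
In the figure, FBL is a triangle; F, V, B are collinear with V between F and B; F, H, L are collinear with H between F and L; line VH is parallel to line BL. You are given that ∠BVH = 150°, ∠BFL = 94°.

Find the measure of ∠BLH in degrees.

∠BLH = 56°

1. ∠FVH = 30°  [linear pair at V on FB]
2. ∠HFV = 94°  [V on FB, H on FL]
3. ∠FHV = 56°  [△FVH]
4. ∠LHV = 124°  [linear pair at H on FL]
5. ∠BLH = 56°  [VH∥BL, co-interior at L–H]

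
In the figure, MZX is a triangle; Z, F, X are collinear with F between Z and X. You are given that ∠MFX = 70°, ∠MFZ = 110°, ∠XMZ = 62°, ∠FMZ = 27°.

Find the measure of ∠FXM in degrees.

1. ∠FZM = 43°  [△MZF]
2. ∠MZX = 43°  [F on ray ZX]
3. ∠MXZ = 75°  [△MZX]
4. ∠FXM = 75°  [F on ray XZ]

∠FXM = 75°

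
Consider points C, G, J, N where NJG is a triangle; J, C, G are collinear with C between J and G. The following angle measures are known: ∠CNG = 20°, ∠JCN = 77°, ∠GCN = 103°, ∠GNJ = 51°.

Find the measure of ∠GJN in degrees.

1. ∠CGN = 57°  [△NCG]
2. ∠JGN = 57°  [C on ray GJ]
3. ∠GJN = 72°  [△NJG]

∠GJN = 72°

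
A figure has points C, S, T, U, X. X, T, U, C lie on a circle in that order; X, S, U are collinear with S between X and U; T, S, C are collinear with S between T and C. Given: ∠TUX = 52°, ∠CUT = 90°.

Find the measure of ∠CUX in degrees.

∠CUX = 38°

1. ∠TCX = 52°  [same arc XT]
2. ∠CXT = 90°  [cyclic XTUC, opposite ∠X+∠U]
3. ∠CTX = 38°  [△XTC]
4. ∠CUX = 38°  [same arc XC]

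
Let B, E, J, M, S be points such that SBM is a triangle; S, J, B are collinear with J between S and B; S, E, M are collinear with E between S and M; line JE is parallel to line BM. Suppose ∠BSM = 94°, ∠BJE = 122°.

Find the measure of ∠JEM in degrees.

1. ∠ESJ = 94°  [J on SB, E on SM]
2. ∠EJS = 58°  [linear pair at J on SB]
3. ∠JES = 28°  [△SJE]
4. ∠JEM = 152°  [linear pair at E on SM]

∠JEM = 152°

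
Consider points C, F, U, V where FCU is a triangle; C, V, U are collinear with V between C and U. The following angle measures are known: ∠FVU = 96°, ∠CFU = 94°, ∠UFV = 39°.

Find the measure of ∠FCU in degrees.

∠FCU = 41°

1. ∠FUV = 45°  [△FVU]
2. ∠CUF = 45°  [V on ray UC]
3. ∠FCU = 41°  [△FCU]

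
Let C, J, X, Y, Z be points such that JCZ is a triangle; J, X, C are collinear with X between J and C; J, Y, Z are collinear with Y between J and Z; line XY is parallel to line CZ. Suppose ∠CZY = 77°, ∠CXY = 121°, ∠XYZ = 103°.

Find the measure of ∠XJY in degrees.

1. ∠JXY = 59°  [linear pair at X on JC]
2. ∠JYX = 77°  [linear pair at Y on JZ]
3. ∠XJY = 44°  [△JXY]

∠XJY = 44°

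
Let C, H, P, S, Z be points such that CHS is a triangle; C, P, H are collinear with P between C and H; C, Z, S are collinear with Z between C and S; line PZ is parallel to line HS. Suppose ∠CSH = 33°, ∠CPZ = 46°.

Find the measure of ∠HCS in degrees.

∠HCS = 101°

1. ∠CZP = 33°  [PZ∥HS, corresponding at Z]
2. ∠PCZ = 101°  [△CPZ]
3. ∠HCS = 101°  [P on CH, Z on CS]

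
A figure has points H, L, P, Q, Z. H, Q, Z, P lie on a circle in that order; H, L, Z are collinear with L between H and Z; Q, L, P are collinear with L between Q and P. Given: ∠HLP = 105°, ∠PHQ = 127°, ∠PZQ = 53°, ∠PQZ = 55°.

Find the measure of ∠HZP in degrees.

∠HZP = 33°

1. ∠PLZ = 75°  [linear pair at L on HZ]
2. ∠QPZ = 72°  [△QZP]
3. ∠HZP = 33°  [△ZLP]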